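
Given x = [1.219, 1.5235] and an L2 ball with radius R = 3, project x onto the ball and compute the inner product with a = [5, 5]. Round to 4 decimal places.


Step 1: Compute ||x|| (intermediates to 6 decimals).
||x|| = sqrt(1.219^2 + 1.5235^2) = 1.951157
Step 2: Project.
Since ||x|| <= R, proj = x (no scaling needed).
proj(x) = [1.219, 1.5235]
Step 3: Dot product.
a^T * proj(x) = 5*1.219 + 5*1.5235 = 13.7125


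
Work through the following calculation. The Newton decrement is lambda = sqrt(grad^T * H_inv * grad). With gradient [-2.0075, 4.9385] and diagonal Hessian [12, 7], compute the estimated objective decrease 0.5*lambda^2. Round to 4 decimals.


Step 1: H is diagonal, so H^(-1) * g = [-0.1673, 0.7055].
Step 2: g^T H^(-1) g = sum_i g_i^2 / H_ii
  = (-2.0075)^2/12 + (4.9385)^2/7
  = 0.3358 + 3.4841 = 3.8199
Step 3: Objective decrease = 0.5 * g^T H^(-1) g = 1.91


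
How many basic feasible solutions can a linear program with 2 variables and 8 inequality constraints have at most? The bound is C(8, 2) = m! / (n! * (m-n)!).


Each vertex corresponds to some choice of n active constraints out of m, so the number of vertices is at most C(m, n) = m! / (n!(m-n)!).
m = 8, n = 2
Numerator: 8 * 7
Denominator: 2! = 2
C(8, 2) = 28


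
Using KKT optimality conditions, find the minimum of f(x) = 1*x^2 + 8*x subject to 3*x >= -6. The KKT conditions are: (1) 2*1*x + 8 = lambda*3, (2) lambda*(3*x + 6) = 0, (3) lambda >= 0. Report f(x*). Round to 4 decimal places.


Step 1: Try lambda = 0 (constraint inactive).
x_unc = -8/(2*1) = -4.0
Check: 3*-4.0 = -12.0 < -6 -- violated!
Step 2: Constraint must be active: 3*x = -6
x* = -6/3 = -2.0
lambda = (2*1*(-2.0) + 8)/3 = 1.3333
Step 3: Compute optimal value.
f(x*) = 1*(-2.0)^2 + 8*(-2.0) = -12.0


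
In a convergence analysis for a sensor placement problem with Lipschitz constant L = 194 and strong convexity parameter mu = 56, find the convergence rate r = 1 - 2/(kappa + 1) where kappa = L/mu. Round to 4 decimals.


Step 1: Compute the condition number.
kappa = L/mu = 194/56 = 3.4643
Step 2: Compute the convergence rate.
r = 1 - 2/(kappa + 1) = 1 - 2*mu/(L + mu) = (L - mu)/(L + mu) = 138/250 = 0.552


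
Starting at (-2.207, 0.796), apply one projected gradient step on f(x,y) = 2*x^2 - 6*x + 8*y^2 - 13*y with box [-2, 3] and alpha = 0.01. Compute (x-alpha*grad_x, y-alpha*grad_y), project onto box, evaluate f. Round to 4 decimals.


Step 1: Compute gradient at (-2.207, 0.796).
grad_x = 2*2*-2.207 - 6 = -14.828
grad_y = 2*8*0.796 - 13 = -0.264
Step 2: Gradient step.
x_raw = -2.207 - 0.01*-14.828 = -2.0587
y_raw = 0.796 - 0.01*-0.264 = 0.7986
Step 3: Project onto [-2, 3].
x_proj = clip(-2.0587) = -2.0
y_proj = clip(0.7986) = 0.7986
Step 4: Evaluate f.
f(-2.0, 0.7986) = 14.7203


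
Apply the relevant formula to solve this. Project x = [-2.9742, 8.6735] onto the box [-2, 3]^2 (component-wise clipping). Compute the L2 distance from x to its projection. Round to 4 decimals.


Project each component onto [-2, 3].
clip(-2.9742) = -2.0, clip(8.6735) = 3.0
Projection = [-2.0, 3.0]
Squared diffs: [0.9491, 32.1886]
Distance = sqrt(33.1377) = 5.7565


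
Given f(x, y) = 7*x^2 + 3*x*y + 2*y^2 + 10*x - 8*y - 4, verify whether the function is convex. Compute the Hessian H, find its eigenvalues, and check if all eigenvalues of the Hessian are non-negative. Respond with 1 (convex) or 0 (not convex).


The Hessian of f(x,y) = 7*x^2 + 3*x*y + 2*y^2 + 10*x - 8*y - 4 is:
H = [[14, 3], [3, 4]]
Trace = 14 + 4 = 18
Determinant = 14*4 - (3)^2 = 47
Discriminant = (18)^2 - 4*47 = 136.0
Eigenvalues: lambda_1 = 3.169, lambda_2 = 14.831
The function is convex.

1


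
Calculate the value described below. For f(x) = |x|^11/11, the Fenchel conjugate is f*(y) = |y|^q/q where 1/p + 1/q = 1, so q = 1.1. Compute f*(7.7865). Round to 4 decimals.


The conjugate exponent q satisfies 1/p + 1/q = 1.
p = 11, so q = 11/(11 - 1) = 1.1
|y|^q = 7.7865^1.1 = 9.5604
f*(7.7865) = 9.5604 / 1.1 = 8.6913


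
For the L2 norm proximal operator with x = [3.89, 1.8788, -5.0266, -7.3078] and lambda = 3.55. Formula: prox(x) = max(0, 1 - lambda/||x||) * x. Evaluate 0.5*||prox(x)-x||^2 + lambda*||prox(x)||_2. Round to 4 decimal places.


Step 1: Compute ||x||.
||x|| = 9.8657
Step 2: Compute scaling factor.
scale = max(0, 1 - 3.55/9.8657) = 0.6402
Step 3: prox(x) = [2.4903, 1.2027, -3.2179, -4.6782]
||prox(x)|| = 6.3157
Step 4: Proximal objective.
0.5*||prox-x||^2 = 6.3013
lambda*||prox|| = 22.4207
Total = 28.7221


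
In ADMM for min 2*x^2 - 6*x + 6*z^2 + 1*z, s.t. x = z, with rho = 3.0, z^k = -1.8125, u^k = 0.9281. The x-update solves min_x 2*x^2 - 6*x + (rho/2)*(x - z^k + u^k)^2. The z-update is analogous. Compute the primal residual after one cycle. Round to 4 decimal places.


ADMM iteration with rho = 3.0, z^k = -1.8125, u^k = 0.9281
Step 1: x-update.
Minimize 2*x^2 - 6*x + (3.0/2)*(x + 1.8125 + 0.9281)^2
FOC: (2*2 + 3.0)*x = 6 + 3.0*(-1.8125 - 0.9281)
x^{k+1} = -0.3174
Step 2: z-update.
Minimize 6*z^2 + 1*z + (3.0/2)*(-0.3174 - z + 0.9281)^2
FOC: (2*6 + 3.0)*z = -1 + 3.0*(-0.3174 + 0.9281)
z^{k+1} = 0.0555
Step 3: u-update.
u^{k+1} = 0.9281 - 0.3174 - 0.0555 = 0.5552
Step 4: Primal residual = |-0.3174 - 0.0555| = 0.3729


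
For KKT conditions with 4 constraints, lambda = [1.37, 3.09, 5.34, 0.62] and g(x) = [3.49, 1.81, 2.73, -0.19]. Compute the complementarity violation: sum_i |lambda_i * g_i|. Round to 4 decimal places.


KKT complementary slackness check:
lambda_1 * g_1 = 1.37 * 3.49 = 4.7813
lambda_2 * g_2 = 3.09 * 1.81 = 5.5929
lambda_3 * g_3 = 5.34 * 2.73 = 14.5782
lambda_4 * g_4 = 0.62 * -0.19 = -0.1178
Total violation = 4.7813 + 5.5929 + 14.5782 + 0.1178 = 25.0702


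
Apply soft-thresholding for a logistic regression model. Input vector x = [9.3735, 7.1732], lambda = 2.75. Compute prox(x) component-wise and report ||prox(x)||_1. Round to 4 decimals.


Soft-thresholding with lambda = 2.75:
prox(9.3735) = sign(9.3735)*max(|9.3735| - 2.75, 0) = 6.6235
prox(7.1732) = sign(7.1732)*max(|7.1732| - 2.75, 0) = 4.4232
prox(x) = [6.6235, 4.4232]
||prox(x)||_1 = 6.6235 + 4.4232 = 11.0467


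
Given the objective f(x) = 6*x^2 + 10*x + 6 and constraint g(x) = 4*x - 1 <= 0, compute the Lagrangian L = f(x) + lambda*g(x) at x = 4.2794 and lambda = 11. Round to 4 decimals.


Step 1: Evaluate f(x).
f(4.2794) = 6*4.2794^2 + 10*4.2794 + 6 = 158.6736
Step 2: Evaluate g(x).
g(4.2794) = 4*4.2794 - 1 = 16.1176
Step 3: Compute Lagrangian.
L = 158.6736 + 11*16.1176 = 335.9672


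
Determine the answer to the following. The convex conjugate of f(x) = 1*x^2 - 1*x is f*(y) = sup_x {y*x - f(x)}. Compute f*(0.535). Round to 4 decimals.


f*(y) = sup_x {y*x - a*x^2 - b*x} = sup_x {(y-b)*x - a*x^2}
FOC: (y - b) - 2a*x = 0 => x* = (y - b)/(2a)
x* = (0.535 + 1)/(2*1) = 0.7675
f*(0.535) = (y-b)^2/(4a) = (0.535 + 1)^2/(4*1)
= 2.3562/4 = 0.5891


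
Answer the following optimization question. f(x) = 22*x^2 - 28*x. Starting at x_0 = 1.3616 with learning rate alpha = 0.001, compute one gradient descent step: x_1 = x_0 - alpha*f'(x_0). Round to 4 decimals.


We compute the gradient at x_0 and apply the update.
f'(x) = 44*x - 28
f'(1.3616) = 44*1.3616 - 28 = 31.9104
x_1 = 1.3616 - 0.001*31.9104 = 1.3297


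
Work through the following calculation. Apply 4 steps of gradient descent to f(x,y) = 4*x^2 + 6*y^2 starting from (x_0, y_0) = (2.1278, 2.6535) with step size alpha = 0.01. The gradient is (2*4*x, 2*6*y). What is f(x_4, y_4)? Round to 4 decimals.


Gradient descent on f(x,y) = 4*x^2 + 6*y^2.
Starting point: (2.1278, 2.6535), alpha = 0.01
Step 1: grad_x = 2*4*2.1278 = 17.0224, grad_y = 2*6*2.6535 = 31.842
  x_1 = 2.1278 - 0.01*17.0224 = 1.9576
  y_1 = 2.6535 - 0.01*31.842 = 2.3351
Step 2: grad_x = 2*4*1.9576 = 15.6606, grad_y = 2*6*2.3351 = 28.021
  x_2 = 1.9576 - 0.01*15.6606 = 1.801
  y_2 = 2.3351 - 0.01*28.021 = 2.0549
Step 3: grad_x = 2*4*1.801 = 14.4078, grad_y = 2*6*2.0549 = 24.6584
  x_3 = 1.801 - 0.01*14.4078 = 1.6569
  y_3 = 2.0549 - 0.01*24.6584 = 1.8083
Step 4: grad_x = 2*4*1.6569 = 13.2551, grad_y = 2*6*1.8083 = 21.6994
  x_4 = 1.6569 - 0.01*13.2551 = 1.5243
  y_4 = 1.8083 - 0.01*21.6994 = 1.5913
f(1.5243, 1.5913) = 4*1.5243^2 + 6*1.5913^2 = 24.4877


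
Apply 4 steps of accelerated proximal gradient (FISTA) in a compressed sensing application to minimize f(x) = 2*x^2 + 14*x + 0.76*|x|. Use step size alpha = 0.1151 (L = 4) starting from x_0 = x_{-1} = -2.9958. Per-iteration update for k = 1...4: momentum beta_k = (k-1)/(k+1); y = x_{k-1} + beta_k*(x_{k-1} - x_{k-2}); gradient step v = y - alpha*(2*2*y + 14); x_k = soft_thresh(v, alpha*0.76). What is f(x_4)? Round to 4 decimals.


FISTA on f(x) = 2*x^2 + 14*x + 0.76*|x|
L = 4, alpha = 0.1151
Iteration 1: beta = 0.0, y = -2.9958 + 0.0*(-2.9958 + 2.9958) = -2.9958
  grad(y) = 2.0168, v = y - alpha*grad = -3.2279
  prox(v) = soft_thresh(-3.2279, 0.0875) = -3.1405
Iteration 2: beta = 0.3333, y = -3.1405 + 0.3333*(-3.1405 + 2.9958) = -3.1887
  grad(y) = 1.2453, v = y - alpha*grad = -3.332
  prox(v) = soft_thresh(-3.332, 0.0875) = -3.2445
Iteration 3: beta = 0.5, y = -3.2445 + 0.5*(-3.2445 + 3.1405) = -3.2966
  grad(y) = 0.8137, v = y - alpha*grad = -3.3902
  prox(v) = soft_thresh(-3.3902, 0.0875) = -3.3028
Iteration 4: beta = 0.6, y = -3.3028 + 0.6*(-3.3028 + 3.2445) = -3.3377
  grad(y) = 0.6493, v = y - alpha*grad = -3.4124
  prox(v) = soft_thresh(-3.4124, 0.0875) = -3.3249
f(x_4) = 2*(-3.3249)^2 + 14*(-3.3249) + 0.76*|-3.3249| = -21.9118


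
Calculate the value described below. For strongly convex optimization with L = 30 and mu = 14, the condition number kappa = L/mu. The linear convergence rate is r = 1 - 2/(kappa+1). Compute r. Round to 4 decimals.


Step 1: Compute the condition number.
kappa = L/mu = 30/14 = 2.1429
Step 2: Compute the convergence rate.
r = 1 - 2/(kappa + 1) = 1 - 2*mu/(L + mu) = (L - mu)/(L + mu) = 16/44 = 0.3636


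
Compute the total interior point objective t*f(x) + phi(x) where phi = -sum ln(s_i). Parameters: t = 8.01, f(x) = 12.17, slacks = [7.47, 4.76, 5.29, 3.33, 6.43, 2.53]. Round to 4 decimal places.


Step 1: Compute log-barrier.
ln values: [2.0109, 1.5602, 1.6658, 1.203, 1.861, 0.9282]
phi = -(2.0109 + 1.5602 + 1.6658 + 1.203 + 1.861 + 0.9282) = -9.2291
Step 2: Compute augmented objective.
t*f(x) = 8.01*12.17 = 97.4817
Total = 97.4817 - 9.2291 = 88.2526


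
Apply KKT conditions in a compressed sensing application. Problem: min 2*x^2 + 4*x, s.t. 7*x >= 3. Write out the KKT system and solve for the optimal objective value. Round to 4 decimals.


Step 1: Try lambda = 0 (constraint inactive).
x_unc = -4/(2*2) = -1.0
Check: 7*-1.0 = -7.0 < 3 -- violated!
Step 2: Constraint must be active: 7*x = 3
x* = 3/7 = 0.4286 (rounded; the exact value 3/7 is used below)
lambda = (2*2*(3/7) + 4)/7 = 0.8163
Step 3: Compute optimal value.
f(x*) = 2*(3/7)^2 + 4*(3/7) = 2.0816


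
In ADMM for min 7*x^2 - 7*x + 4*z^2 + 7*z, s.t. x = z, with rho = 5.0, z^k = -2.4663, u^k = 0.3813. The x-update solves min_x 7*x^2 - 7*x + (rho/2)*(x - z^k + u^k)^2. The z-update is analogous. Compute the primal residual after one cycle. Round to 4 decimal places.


ADMM iteration with rho = 5.0, z^k = -2.4663, u^k = 0.3813
Step 1: x-update.
Minimize 7*x^2 - 7*x + (5.0/2)*(x + 2.4663 + 0.3813)^2
FOC: (2*7 + 5.0)*x = 7 + 5.0*(-2.4663 - 0.3813)
x^{k+1} = -0.3809
Step 2: z-update.
Minimize 4*z^2 + 7*z + (5.0/2)*(-0.3809 - z + 0.3813)^2
FOC: (2*4 + 5.0)*z = -7 + 5.0*(-0.3809 + 0.3813)
z^{k+1} = -0.5383
Step 3: u-update.
u^{k+1} = 0.3813 - 0.3809 + 0.5383 = 0.5387
Step 4: Primal residual = |-0.3809 + 0.5383| = 0.1574


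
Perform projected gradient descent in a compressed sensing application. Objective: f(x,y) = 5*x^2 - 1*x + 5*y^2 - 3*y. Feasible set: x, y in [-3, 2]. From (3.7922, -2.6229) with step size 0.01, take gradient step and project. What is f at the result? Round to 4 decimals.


Step 1: Compute gradient at (3.7922, -2.6229).
grad_x = 2*5*3.7922 - 1 = 36.922
grad_y = 2*5*-2.6229 - 3 = -29.229
Step 2: Gradient step.
x_raw = 3.7922 - 0.01*36.922 = 3.423
y_raw = -2.6229 - 0.01*-29.229 = -2.3306
Step 3: Project onto [-3, 2].
x_proj = clip(3.423) = 2.0
y_proj = clip(-2.3306) = -2.3306
Step 4: Evaluate f.
f(2.0, -2.3306) = 52.1505


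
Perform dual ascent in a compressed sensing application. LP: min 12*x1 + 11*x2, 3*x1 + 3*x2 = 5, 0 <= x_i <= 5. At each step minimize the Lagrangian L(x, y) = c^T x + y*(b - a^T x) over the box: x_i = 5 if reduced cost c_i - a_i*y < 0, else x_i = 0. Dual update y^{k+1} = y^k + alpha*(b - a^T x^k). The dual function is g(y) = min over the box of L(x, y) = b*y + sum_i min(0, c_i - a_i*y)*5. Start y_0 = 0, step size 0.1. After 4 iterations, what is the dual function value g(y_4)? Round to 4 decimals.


Dual ascent for LP: min 12*x1 + 11*x2, 3*x1 + 3*x2 = 5, 0 <= x_i <= 5
Step 1: y^k = 0.0, reduced costs: (12.0, 11.0)
  x^k = (0.0, 0.0), subgradient = b - a^T x = 5.0
  y^{k+1} = 0.0 + 0.1*5.0 = 0.5
Step 2: y^k = 0.5, reduced costs: (10.5, 9.5)
  x^k = (0.0, 0.0), subgradient = b - a^T x = 5.0
  y^{k+1} = 0.5 + 0.1*5.0 = 1.0
Step 3: y^k = 1.0, reduced costs: (9.0, 8.0)
  x^k = (0.0, 0.0), subgradient = b - a^T x = 5.0
  y^{k+1} = 1.0 + 0.1*5.0 = 1.5
Step 4: y^k = 1.5, reduced costs: (7.5, 6.5)
  x^k = (0.0, 0.0), subgradient = b - a^T x = 5.0
  y^{k+1} = 1.5 + 0.1*5.0 = 2.0
Dual objective at y_4 = 2.0: reduced costs (6.0, 5.0), box minimizer x = (0.0, 0.0)
g(y_4) = b*y + (c1 - a1*y)*x1 + (c2 - a2*y)*x2 = 5*2.0 + 6.0*0.0 + 5.0*0.0 = 10.0 + 0.0 + 0.0 = 10.0


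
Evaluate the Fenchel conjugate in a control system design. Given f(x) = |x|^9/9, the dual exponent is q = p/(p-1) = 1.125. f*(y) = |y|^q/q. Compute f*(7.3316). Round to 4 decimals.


The conjugate exponent q satisfies 1/p + 1/q = 1.
p = 9, so q = 9/(9 - 1) = 1.125
|y|^q = 7.3316^1.125 = 9.4048
f*(7.3316) = 9.4048 / 1.125 = 8.3598


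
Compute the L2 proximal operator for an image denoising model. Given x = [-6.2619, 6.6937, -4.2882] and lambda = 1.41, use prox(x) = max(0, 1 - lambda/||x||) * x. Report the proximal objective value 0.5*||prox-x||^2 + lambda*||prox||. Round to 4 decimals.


Step 1: Compute ||x||.
||x|| = 10.1196
Step 2: Compute scaling factor.
scale = max(0, 1 - 1.41/10.1196) = 0.8607
Step 3: prox(x) = [-5.3894, 5.761, -3.6907]
||prox(x)|| = 8.7096
Step 4: Proximal objective.
0.5*||prox-x||^2 = 0.9941
lambda*||prox|| = 12.2805
Total = 13.2745


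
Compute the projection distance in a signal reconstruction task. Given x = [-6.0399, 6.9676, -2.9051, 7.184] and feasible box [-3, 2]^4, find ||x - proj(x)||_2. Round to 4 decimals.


Project each component onto [-3, 2].
clip(-6.0399) = -3.0, clip(6.9676) = 2.0, clip(-2.9051) = -2.9051, clip(7.184) = 2.0
Projection = [-3.0, 2.0, -2.9051, 2.0]
Squared diffs: [9.241, 24.677, 0.0, 26.8739]
Distance = sqrt(60.7919) = 7.7969


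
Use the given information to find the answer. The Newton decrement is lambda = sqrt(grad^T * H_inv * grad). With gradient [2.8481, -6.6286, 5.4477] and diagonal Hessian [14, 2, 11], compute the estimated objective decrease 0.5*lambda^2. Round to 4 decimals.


Step 1: H is diagonal, so H^(-1) * g = [0.2034, -3.3143, 0.4952].
Step 2: g^T H^(-1) g = sum_i g_i^2 / H_ii
  = (2.8481)^2/14 + (-6.6286)^2/2 + (5.4477)^2/11
  = 0.5794 + 21.9692 + 2.6979 = 25.2465
Step 3: Objective decrease = 0.5 * g^T H^(-1) g = 12.6233


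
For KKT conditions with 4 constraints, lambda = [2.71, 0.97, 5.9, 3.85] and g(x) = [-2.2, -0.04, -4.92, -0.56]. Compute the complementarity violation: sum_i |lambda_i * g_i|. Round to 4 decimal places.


KKT complementary slackness check:
lambda_1 * g_1 = 2.71 * -2.2 = -5.962
lambda_2 * g_2 = 0.97 * -0.04 = -0.0388
lambda_3 * g_3 = 5.9 * -4.92 = -29.028
lambda_4 * g_4 = 3.85 * -0.56 = -2.156
Total violation = 5.962 + 0.0388 + 29.028 + 2.156 = 37.1848


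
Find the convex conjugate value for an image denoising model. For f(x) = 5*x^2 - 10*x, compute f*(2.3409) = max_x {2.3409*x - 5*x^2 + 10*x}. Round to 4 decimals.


f*(y) = sup_x {y*x - a*x^2 - b*x} = sup_x {(y-b)*x - a*x^2}
FOC: (y - b) - 2a*x = 0 => x* = (y - b)/(2a)
x* = (2.3409 + 10)/(2*5) = 1.2341
f*(2.3409) = (y-b)^2/(4a) = (2.3409 + 10)^2/(4*5)
= 152.2978/20 = 7.6149


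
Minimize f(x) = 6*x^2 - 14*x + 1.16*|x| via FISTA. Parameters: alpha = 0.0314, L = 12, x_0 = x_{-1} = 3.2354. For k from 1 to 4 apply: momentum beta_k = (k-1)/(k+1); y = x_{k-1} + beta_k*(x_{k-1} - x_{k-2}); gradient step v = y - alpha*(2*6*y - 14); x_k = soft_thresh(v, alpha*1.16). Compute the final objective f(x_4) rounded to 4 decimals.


FISTA on f(x) = 6*x^2 - 14*x + 1.16*|x|
L = 12, alpha = 0.0314
Iteration 1: beta = 0.0, y = 3.2354 + 0.0*(3.2354 - 3.2354) = 3.2354
  grad(y) = 24.8248, v = y - alpha*grad = 2.4559
  prox(v) = soft_thresh(2.4559, 0.0364) = 2.4195
Iteration 2: beta = 0.3333, y = 2.4195 + 0.3333*(2.4195 - 3.2354) = 2.1475
  grad(y) = 11.77, v = y - alpha*grad = 1.7779
  prox(v) = soft_thresh(1.7779, 0.0364) = 1.7415
Iteration 3: beta = 0.5, y = 1.7415 + 0.5*(1.7415 - 2.4195) = 1.4025
  grad(y) = 2.8301, v = y - alpha*grad = 1.3136
  prox(v) = soft_thresh(1.3136, 0.0364) = 1.2772
Iteration 4: beta = 0.6, y = 1.2772 + 0.6*(1.2772 - 1.7415) = 0.9987
  grad(y) = -2.0162, v = y - alpha*grad = 1.062
  prox(v) = soft_thresh(1.062, 0.0364) = 1.0255
f(x_4) = 6*1.0255^2 - 14*1.0255 + 1.16*|1.0255| = -6.8575


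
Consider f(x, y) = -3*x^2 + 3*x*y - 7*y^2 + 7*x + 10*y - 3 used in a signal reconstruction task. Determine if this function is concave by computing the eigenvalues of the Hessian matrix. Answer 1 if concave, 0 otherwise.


The Hessian of f(x,y) = -3*x^2 + 3*x*y - 7*y^2 + 7*x + 10*y - 3 is:
H = [[-6, 3], [3, -14]]
Trace = -6 - 14 = -20
Determinant = -6*-14 - (3)^2 = 75
Discriminant = (-20)^2 - 4*75 = 100.0
Eigenvalues: lambda_1 = -15.0, lambda_2 = -5.0
The function is concave.

1


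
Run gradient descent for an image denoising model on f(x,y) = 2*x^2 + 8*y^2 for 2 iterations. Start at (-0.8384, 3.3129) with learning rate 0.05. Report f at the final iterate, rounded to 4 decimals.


Gradient descent on f(x,y) = 2*x^2 + 8*y^2.
Starting point: (-0.8384, 3.3129), alpha = 0.05
Step 1: grad_x = 2*2*-0.8384 = -3.3536, grad_y = 2*8*3.3129 = 53.0064
  x_1 = -0.8384 - 0.05*-3.3536 = -0.6707
  y_1 = 3.3129 - 0.05*53.0064 = 0.6626
Step 2: grad_x = 2*2*-0.6707 = -2.6829, grad_y = 2*8*0.6626 = 10.6013
  x_2 = -0.6707 - 0.05*-2.6829 = -0.5366
  y_2 = 0.6626 - 0.05*10.6013 = 0.1325
f(-0.5366, 0.1325) = 2*(-0.5366)^2 + 8*0.1325^2 = 0.7163


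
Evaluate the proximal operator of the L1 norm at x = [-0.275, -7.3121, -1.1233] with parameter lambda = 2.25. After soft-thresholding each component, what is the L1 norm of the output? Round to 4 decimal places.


Soft-thresholding with lambda = 2.25:
prox(-0.275) = sign(-0.275)*max(|-0.275| - 2.25, 0) = 0.0
prox(-7.3121) = sign(-7.3121)*max(|-7.3121| - 2.25, 0) = -5.0621
prox(-1.1233) = sign(-1.1233)*max(|-1.1233| - 2.25, 0) = 0.0
prox(x) = [0.0, -5.0621, 0.0]
||prox(x)||_1 = 0.0 + 5.0621 + 0.0 = 5.0621


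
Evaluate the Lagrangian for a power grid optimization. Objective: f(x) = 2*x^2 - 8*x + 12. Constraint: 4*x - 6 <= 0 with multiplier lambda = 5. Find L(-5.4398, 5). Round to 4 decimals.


Step 1: Evaluate f(x).
f(-5.4398) = 2*(-5.4398)^2 - 8*(-5.4398) + 12 = 114.7012
Step 2: Evaluate g(x).
g(-5.4398) = 4*-5.4398 - 6 = -27.7592
Step 3: Compute Lagrangian.
L = 114.7012 + 5*-27.7592 = -24.0948


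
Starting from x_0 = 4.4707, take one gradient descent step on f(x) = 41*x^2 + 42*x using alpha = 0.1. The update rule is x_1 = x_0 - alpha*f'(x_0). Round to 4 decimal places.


We compute the gradient at x_0 and apply the update.
f'(x) = 82*x + 42
f'(4.4707) = 82*4.4707 + 42 = 408.5974
x_1 = 4.4707 - 0.1*408.5974 = -36.389


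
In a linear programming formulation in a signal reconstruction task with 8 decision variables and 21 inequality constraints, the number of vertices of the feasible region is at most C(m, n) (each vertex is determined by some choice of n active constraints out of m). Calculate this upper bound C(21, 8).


Each vertex corresponds to some choice of n active constraints out of m, so the number of vertices is at most C(m, n) = m! / (n!(m-n)!).
m = 21, n = 8
Numerator: 21 * 20 * 19 * 18 * 17 * 16 * 15 * 14
Denominator: 8! = 40320
C(21, 8) = 203490


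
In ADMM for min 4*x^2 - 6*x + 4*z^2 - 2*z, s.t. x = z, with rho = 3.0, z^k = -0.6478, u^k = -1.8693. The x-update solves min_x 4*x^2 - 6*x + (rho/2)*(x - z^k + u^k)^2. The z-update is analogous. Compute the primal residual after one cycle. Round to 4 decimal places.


ADMM iteration with rho = 3.0, z^k = -0.6478, u^k = -1.8693
Step 1: x-update.
Minimize 4*x^2 - 6*x + (3.0/2)*(x + 0.6478 - 1.8693)^2
FOC: (2*4 + 3.0)*x = 6 + 3.0*(-0.6478 + 1.8693)
x^{k+1} = 0.8786
Step 2: z-update.
Minimize 4*z^2 - 2*z + (3.0/2)*(0.8786 - z - 1.8693)^2
FOC: (2*4 + 3.0)*z = 2 + 3.0*(0.8786 - 1.8693)
z^{k+1} = -0.0884
Step 3: u-update.
u^{k+1} = -1.8693 + 0.8786 + 0.0884 = -0.9023
Step 4: Primal residual = |0.8786 + 0.0884| = 0.967


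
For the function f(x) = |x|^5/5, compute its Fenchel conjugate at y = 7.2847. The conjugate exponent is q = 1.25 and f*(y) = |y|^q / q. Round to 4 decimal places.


The conjugate exponent q satisfies 1/p + 1/q = 1.
p = 5, so q = 5/(5 - 1) = 1.25
|y|^q = 7.2847^1.25 = 11.9678
f*(7.2847) = 11.9678 / 1.25 = 9.5742


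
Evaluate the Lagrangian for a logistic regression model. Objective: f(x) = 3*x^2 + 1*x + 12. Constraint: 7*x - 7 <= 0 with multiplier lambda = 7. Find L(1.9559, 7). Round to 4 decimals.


Step 1: Evaluate f(x).
f(1.9559) = 3*1.9559^2 + 1*1.9559 + 12 = 25.4325
Step 2: Evaluate g(x).
g(1.9559) = 7*1.9559 - 7 = 6.6913
Step 3: Compute Lagrangian.
L = 25.4325 + 7*6.6913 = 72.2716


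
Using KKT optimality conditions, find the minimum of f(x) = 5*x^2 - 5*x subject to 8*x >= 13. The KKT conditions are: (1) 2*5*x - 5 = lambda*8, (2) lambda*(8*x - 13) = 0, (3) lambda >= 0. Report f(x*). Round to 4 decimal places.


Step 1: Try lambda = 0 (constraint inactive).
x_unc = 5/(2*5) = 0.5
Check: 8*0.5 = 4.0 < 13 -- violated!
Step 2: Constraint must be active: 8*x = 13
x* = 13/8 = 1.625
lambda = (2*5*1.625 - 5)/8 = 1.4063
Step 3: Compute optimal value.
f(x*) = 5*1.625^2 - 5*1.625 = 5.0781


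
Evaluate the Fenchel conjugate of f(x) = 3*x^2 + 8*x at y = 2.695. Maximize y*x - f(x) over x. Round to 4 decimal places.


f*(y) = sup_x {y*x - a*x^2 - b*x} = sup_x {(y-b)*x - a*x^2}
FOC: (y - b) - 2a*x = 0 => x* = (y - b)/(2a)
x* = (2.695 - 8)/(2*3) = -0.8842
f*(2.695) = (y-b)^2/(4a) = (2.695 - 8)^2/(4*3)
= 28.143/12 = 2.3453


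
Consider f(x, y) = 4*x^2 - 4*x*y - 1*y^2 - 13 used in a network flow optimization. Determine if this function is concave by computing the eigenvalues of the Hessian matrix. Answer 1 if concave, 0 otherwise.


The Hessian of f(x,y) = 4*x^2 - 4*x*y - 1*y^2 - 13 is:
H = [[8, -4], [-4, -2]]
Trace = 8 - 2 = 6
Determinant = 8*-2 - (-4)^2 = -32
Discriminant = (6)^2 - 4*-32 = 164.0
Eigenvalues: lambda_1 = -3.4031, lambda_2 = 9.4031
The function is not concave.

0


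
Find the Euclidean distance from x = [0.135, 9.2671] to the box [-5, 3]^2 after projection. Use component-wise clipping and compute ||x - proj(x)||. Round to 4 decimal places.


Project each component onto [-5, 3].
clip(0.135) = 0.135, clip(9.2671) = 3.0
Projection = [0.135, 3.0]
Squared diffs: [0.0, 39.2765]
Distance = sqrt(39.2765) = 6.2671


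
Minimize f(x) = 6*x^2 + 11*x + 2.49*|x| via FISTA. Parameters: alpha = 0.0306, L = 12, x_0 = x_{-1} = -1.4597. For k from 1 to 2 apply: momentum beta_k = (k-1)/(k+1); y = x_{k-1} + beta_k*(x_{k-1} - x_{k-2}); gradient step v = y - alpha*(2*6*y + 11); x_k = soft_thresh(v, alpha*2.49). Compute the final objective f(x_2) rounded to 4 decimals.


FISTA on f(x) = 6*x^2 + 11*x + 2.49*|x|
L = 12, alpha = 0.0306
Iteration 1: beta = 0.0, y = -1.4597 + 0.0*(-1.4597 + 1.4597) = -1.4597
  grad(y) = -6.5164, v = y - alpha*grad = -1.2603
  prox(v) = soft_thresh(-1.2603, 0.0762) = -1.1841
Iteration 2: beta = 0.3333, y = -1.1841 + 0.3333*(-1.1841 + 1.4597) = -1.0922
  grad(y) = -2.1069, v = y - alpha*grad = -1.0278
  prox(v) = soft_thresh(-1.0278, 0.0762) = -0.9516
f(x_2) = 6*(-0.9516)^2 + 11*(-0.9516) + 2.49*|-0.9516| = -2.6649


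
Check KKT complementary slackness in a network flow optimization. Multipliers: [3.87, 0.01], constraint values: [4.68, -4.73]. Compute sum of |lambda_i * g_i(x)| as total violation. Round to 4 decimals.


KKT complementary slackness check:
lambda_1 * g_1 = 3.87 * 4.68 = 18.1116
lambda_2 * g_2 = 0.01 * -4.73 = -0.0473
Total violation = 18.1116 + 0.0473 = 18.1589


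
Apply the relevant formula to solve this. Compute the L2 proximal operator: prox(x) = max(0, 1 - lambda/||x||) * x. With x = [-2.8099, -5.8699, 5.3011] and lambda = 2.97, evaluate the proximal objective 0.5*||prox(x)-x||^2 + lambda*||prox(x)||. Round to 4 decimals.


Step 1: Compute ||x||.
||x|| = 8.3936
Step 2: Compute scaling factor.
scale = max(0, 1 - 2.97/8.3936) = 0.6462
Step 3: prox(x) = [-1.8156, -3.7929, 3.4254]
||prox(x)|| = 5.4236
Step 4: Proximal objective.
0.5*||prox-x||^2 = 4.4105
lambda*||prox|| = 16.1081
Total = 20.5186


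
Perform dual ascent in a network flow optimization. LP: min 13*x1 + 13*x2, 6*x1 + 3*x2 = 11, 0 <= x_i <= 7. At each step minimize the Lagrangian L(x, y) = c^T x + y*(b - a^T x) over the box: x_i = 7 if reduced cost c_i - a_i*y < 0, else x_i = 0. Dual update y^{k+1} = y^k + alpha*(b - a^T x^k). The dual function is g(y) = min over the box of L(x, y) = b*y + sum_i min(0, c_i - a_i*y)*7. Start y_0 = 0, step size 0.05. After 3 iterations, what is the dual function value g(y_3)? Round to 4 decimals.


Dual ascent for LP: min 13*x1 + 13*x2, 6*x1 + 3*x2 = 11, 0 <= x_i <= 7
Step 1: y^k = 0.0, reduced costs: (13.0, 13.0)
  x^k = (0.0, 0.0), subgradient = b - a^T x = 11.0
  y^{k+1} = 0.0 + 0.05*11.0 = 0.55
Step 2: y^k = 0.55, reduced costs: (9.7, 11.35)
  x^k = (0.0, 0.0), subgradient = b - a^T x = 11.0
  y^{k+1} = 0.55 + 0.05*11.0 = 1.1
Step 3: y^k = 1.1, reduced costs: (6.4, 9.7)
  x^k = (0.0, 0.0), subgradient = b - a^T x = 11.0
  y^{k+1} = 1.1 + 0.05*11.0 = 1.65
Dual objective at y_3 = 1.65: reduced costs (3.1, 8.05), box minimizer x = (0.0, 0.0)
g(y_3) = b*y + (c1 - a1*y)*x1 + (c2 - a2*y)*x2 = 11*1.65 + 3.1*0.0 + 8.05*0.0 = 18.15 + 0.0 + 0.0 = 18.15


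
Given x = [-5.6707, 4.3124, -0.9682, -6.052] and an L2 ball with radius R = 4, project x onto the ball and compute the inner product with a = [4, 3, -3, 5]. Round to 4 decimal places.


Step 1: Compute ||x|| (intermediates to 6 decimals).
||x|| = sqrt((-5.6707)^2 + 4.3124^2 + (-0.9682)^2 + (-6.052)^2) = 9.397752
Step 2: Project.
Since ||x|| > R, scale = R/||x|| = 4/9.397752 = 0.425634, proj(x) = scale * x
proj(x) = [-2.413643, 1.835504, -0.412099, -2.575937]
Step 3: Dot product.
a^T * proj(x) = 4*(-2.413643) + 3*1.835504 - 3*(-0.412099) + 5*(-2.575937) = -15.7914


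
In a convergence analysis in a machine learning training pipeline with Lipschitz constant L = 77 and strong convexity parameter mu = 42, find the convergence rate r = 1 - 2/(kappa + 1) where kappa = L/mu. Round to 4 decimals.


Step 1: Compute the condition number.
kappa = L/mu = 77/42 = 1.8333
Step 2: Compute the convergence rate.
r = 1 - 2/(kappa + 1) = 1 - 2*mu/(L + mu) = (L - mu)/(L + mu) = 35/119 = 0.2941


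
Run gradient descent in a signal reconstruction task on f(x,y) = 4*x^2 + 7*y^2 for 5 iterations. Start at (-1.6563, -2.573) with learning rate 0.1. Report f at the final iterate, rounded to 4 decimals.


Gradient descent on f(x,y) = 4*x^2 + 7*y^2.
Starting point: (-1.6563, -2.573), alpha = 0.1
Step 1: grad_x = 2*4*-1.6563 = -13.2504, grad_y = 2*7*-2.573 = -36.022
  x_1 = -1.6563 - 0.1*-13.2504 = -0.3313
  y_1 = -2.573 - 0.1*-36.022 = 1.0292
Step 2: grad_x = 2*4*-0.3313 = -2.6501, grad_y = 2*7*1.0292 = 14.4088
  x_2 = -0.3313 - 0.1*-2.6501 = -0.0663
  y_2 = 1.0292 - 0.1*14.4088 = -0.4117
Step 3: grad_x = 2*4*-0.0663 = -0.53, grad_y = 2*7*-0.4117 = -5.7635
  x_3 = -0.0663 - 0.1*-0.53 = -0.0133
  y_3 = -0.4117 - 0.1*-5.7635 = 0.1647
Step 4: grad_x = 2*4*-0.0133 = -0.106, grad_y = 2*7*0.1647 = 2.3054
  x_4 = -0.0133 - 0.1*-0.106 = -0.0027
  y_4 = 0.1647 - 0.1*2.3054 = -0.0659
Step 5: grad_x = 2*4*-0.0027 = -0.0212, grad_y = 2*7*-0.0659 = -0.9222
  x_5 = -0.0027 - 0.1*-0.0212 = -0.0005
  y_5 = -0.0659 - 0.1*-0.9222 = 0.0263
f(-0.0005, 0.0263) = 4*(-0.0005)^2 + 7*0.0263^2 = 0.0049


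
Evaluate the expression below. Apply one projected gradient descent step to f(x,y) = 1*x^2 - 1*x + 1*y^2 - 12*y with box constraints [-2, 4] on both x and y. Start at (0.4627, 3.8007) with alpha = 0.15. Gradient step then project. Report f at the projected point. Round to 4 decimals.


Step 1: Compute gradient at (0.4627, 3.8007).
grad_x = 2*1*0.4627 - 1 = -0.0746
grad_y = 2*1*3.8007 - 12 = -4.3986
Step 2: Gradient step.
x_raw = 0.4627 - 0.15*-0.0746 = 0.4739
y_raw = 3.8007 - 0.15*-4.3986 = 4.4605
Step 3: Project onto [-2, 4].
x_proj = clip(0.4739) = 0.4739
y_proj = clip(4.4605) = 4.0
Step 4: Evaluate f.
f(0.4739, 4.0) = -32.2493


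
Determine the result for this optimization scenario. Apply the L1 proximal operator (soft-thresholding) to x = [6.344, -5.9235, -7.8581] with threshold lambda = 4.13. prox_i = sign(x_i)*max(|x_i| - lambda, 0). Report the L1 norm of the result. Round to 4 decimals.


Soft-thresholding with lambda = 4.13:
prox(6.344) = sign(6.344)*max(|6.344| - 4.13, 0) = 2.214
prox(-5.9235) = sign(-5.9235)*max(|-5.9235| - 4.13, 0) = -1.7935
prox(-7.8581) = sign(-7.8581)*max(|-7.8581| - 4.13, 0) = -3.7281
prox(x) = [2.214, -1.7935, -3.7281]
||prox(x)||_1 = 2.214 + 1.7935 + 3.7281 = 7.7356


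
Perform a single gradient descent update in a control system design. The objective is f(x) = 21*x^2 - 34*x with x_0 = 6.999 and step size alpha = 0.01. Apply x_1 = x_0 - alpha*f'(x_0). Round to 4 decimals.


We compute the gradient at x_0 and apply the update.
f'(x) = 42*x - 34
f'(6.999) = 42*6.999 - 34 = 259.958
x_1 = 6.999 - 0.01*259.958 = 4.3994


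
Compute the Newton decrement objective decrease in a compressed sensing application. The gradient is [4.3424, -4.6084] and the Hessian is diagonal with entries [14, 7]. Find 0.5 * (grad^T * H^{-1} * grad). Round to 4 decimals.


Step 1: H is diagonal, so H^(-1) * g = [0.3102, -0.6583].
Step 2: g^T H^(-1) g = sum_i g_i^2 / H_ii
  = (4.3424)^2/14 + (-4.6084)^2/7
  = 1.3469 + 3.0339 = 4.3808
Step 3: Objective decrease = 0.5 * g^T H^(-1) g = 2.1904


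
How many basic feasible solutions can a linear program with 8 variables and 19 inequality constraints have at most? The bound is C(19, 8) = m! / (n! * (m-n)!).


Each vertex corresponds to some choice of n active constraints out of m, so the number of vertices is at most C(m, n) = m! / (n!(m-n)!).
m = 19, n = 8
Numerator: 19 * 18 * 17 * 16 * 15 * 14 * 13 * 12
Denominator: 8! = 40320
C(19, 8) = 75582


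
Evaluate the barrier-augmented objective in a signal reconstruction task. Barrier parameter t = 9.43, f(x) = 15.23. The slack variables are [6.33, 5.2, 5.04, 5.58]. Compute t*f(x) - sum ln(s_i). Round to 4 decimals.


Step 1: Compute log-barrier.
ln values: [1.8453, 1.6487, 1.6174, 1.7192]
phi = -(1.8453 + 1.6487 + 1.6174 + 1.7192) = -6.8306
Step 2: Compute augmented objective.
t*f(x) = 9.43*15.23 = 143.6189
Total = 143.6189 - 6.8306 = 136.7883


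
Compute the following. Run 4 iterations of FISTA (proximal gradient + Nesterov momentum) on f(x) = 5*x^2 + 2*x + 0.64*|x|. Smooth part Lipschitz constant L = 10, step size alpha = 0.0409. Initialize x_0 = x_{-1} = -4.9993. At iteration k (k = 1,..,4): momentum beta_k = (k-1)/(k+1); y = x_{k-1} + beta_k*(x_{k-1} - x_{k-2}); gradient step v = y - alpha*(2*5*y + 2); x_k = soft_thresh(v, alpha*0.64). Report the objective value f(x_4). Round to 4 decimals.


FISTA on f(x) = 5*x^2 + 2*x + 0.64*|x|
L = 10, alpha = 0.0409
Iteration 1: beta = 0.0, y = -4.9993 + 0.0*(-4.9993 + 4.9993) = -4.9993
  grad(y) = -47.993, v = y - alpha*grad = -3.0364
  prox(v) = soft_thresh(-3.0364, 0.0262) = -3.0102
Iteration 2: beta = 0.3333, y = -3.0102 + 0.3333*(-3.0102 + 4.9993) = -2.3472
  grad(y) = -21.4718, v = y - alpha*grad = -1.469
  prox(v) = soft_thresh(-1.469, 0.0262) = -1.4428
Iteration 3: beta = 0.5, y = -1.4428 + 0.5*(-1.4428 + 3.0102) = -0.6591
  grad(y) = -4.5911, v = y - alpha*grad = -0.4713
  prox(v) = soft_thresh(-0.4713, 0.0262) = -0.4452
Iteration 4: beta = 0.6, y = -0.4452 + 0.6*(-0.4452 + 1.4428) = 0.1534
  grad(y) = 3.5344, v = y - alpha*grad = 0.0089
  prox(v) = soft_thresh(0.0089, 0.0262) = 0.0
f(x_4) = 5*0.0^2 + 2*0.0 + 0.64*|0.0| = 0.0


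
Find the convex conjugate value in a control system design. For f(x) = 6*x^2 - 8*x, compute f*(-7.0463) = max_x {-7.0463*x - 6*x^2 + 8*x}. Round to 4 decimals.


f*(y) = sup_x {y*x - a*x^2 - b*x} = sup_x {(y-b)*x - a*x^2}
FOC: (y - b) - 2a*x = 0 => x* = (y - b)/(2a)
x* = (-7.0463 + 8)/(2*6) = 0.0795
f*(-7.0463) = (y-b)^2/(4a) = (-7.0463 + 8)^2/(4*6)
= 0.9095/24 = 0.0379


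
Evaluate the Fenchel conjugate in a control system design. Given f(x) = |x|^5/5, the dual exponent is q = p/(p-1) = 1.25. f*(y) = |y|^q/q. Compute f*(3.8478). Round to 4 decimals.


The conjugate exponent q satisfies 1/p + 1/q = 1.
p = 5, so q = 5/(5 - 1) = 1.25
|y|^q = 3.8478^1.25 = 5.3891
f*(3.8478) = 5.3891 / 1.25 = 4.3113


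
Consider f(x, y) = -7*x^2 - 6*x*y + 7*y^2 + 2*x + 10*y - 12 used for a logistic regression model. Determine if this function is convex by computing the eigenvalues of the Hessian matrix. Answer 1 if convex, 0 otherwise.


The Hessian of f(x,y) = -7*x^2 - 6*x*y + 7*y^2 + 2*x + 10*y - 12 is:
H = [[-14, -6], [-6, 14]]
Trace = -14 + 14 = 0
Determinant = -14*14 - (-6)^2 = -232
Discriminant = (0)^2 - 4*-232 = 928.0
Eigenvalues: lambda_1 = -15.2315, lambda_2 = 15.2315
The function is not convex.

0


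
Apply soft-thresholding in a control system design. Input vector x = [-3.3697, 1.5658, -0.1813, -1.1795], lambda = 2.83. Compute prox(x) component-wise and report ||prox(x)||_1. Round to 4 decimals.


Soft-thresholding with lambda = 2.83:
prox(-3.3697) = sign(-3.3697)*max(|-3.3697| - 2.83, 0) = -0.5397
prox(1.5658) = sign(1.5658)*max(|1.5658| - 2.83, 0) = 0.0
prox(-0.1813) = sign(-0.1813)*max(|-0.1813| - 2.83, 0) = 0.0
prox(-1.1795) = sign(-1.1795)*max(|-1.1795| - 2.83, 0) = 0.0
prox(x) = [-0.5397, 0.0, 0.0, 0.0]
||prox(x)||_1 = 0.5397 + 0.0 + 0.0 + 0.0 = 0.5397


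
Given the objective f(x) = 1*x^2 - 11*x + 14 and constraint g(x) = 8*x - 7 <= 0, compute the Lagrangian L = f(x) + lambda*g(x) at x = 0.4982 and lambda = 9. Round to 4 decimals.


Step 1: Evaluate f(x).
f(0.4982) = 1*0.4982^2 - 11*0.4982 + 14 = 8.768
Step 2: Evaluate g(x).
g(0.4982) = 8*0.4982 - 7 = -3.0144
Step 3: Compute Lagrangian.
L = 8.768 + 9*-3.0144 = -18.3616


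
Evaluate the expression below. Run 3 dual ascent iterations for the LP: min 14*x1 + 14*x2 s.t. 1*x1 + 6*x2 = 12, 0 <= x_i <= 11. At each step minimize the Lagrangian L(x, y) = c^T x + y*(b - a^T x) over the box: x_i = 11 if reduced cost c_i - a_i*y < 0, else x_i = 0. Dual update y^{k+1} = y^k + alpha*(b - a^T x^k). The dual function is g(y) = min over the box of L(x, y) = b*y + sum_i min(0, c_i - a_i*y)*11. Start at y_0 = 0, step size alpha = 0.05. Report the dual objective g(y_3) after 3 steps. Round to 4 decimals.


Dual ascent for LP: min 14*x1 + 14*x2, 1*x1 + 6*x2 = 12, 0 <= x_i <= 11
Step 1: y^k = 0.0, reduced costs: (14.0, 14.0)
  x^k = (0.0, 0.0), subgradient = b - a^T x = 12.0
  y^{k+1} = 0.0 + 0.05*12.0 = 0.6
Step 2: y^k = 0.6, reduced costs: (13.4, 10.4)
  x^k = (0.0, 0.0), subgradient = b - a^T x = 12.0
  y^{k+1} = 0.6 + 0.05*12.0 = 1.2
Step 3: y^k = 1.2, reduced costs: (12.8, 6.8)
  x^k = (0.0, 0.0), subgradient = b - a^T x = 12.0
  y^{k+1} = 1.2 + 0.05*12.0 = 1.8
Dual objective at y_3 = 1.8: reduced costs (12.2, 3.2), box minimizer x = (0.0, 0.0)
g(y_3) = b*y + (c1 - a1*y)*x1 + (c2 - a2*y)*x2 = 12*1.8 + 12.2*0.0 + 3.2*0.0 = 21.6 + 0.0 + 0.0 = 21.6


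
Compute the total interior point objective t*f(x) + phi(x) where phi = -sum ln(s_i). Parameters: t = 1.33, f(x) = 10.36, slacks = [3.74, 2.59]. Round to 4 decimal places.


Step 1: Compute log-barrier.
ln values: [1.3191, 0.9517]
phi = -(1.3191 + 0.9517) = -2.2707
Step 2: Compute augmented objective.
t*f(x) = 1.33*10.36 = 13.7788
Total = 13.7788 - 2.2707 = 11.5081


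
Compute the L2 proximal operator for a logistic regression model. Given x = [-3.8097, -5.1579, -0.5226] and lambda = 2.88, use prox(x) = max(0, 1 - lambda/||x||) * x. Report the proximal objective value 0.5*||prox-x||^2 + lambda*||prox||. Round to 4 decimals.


Step 1: Compute ||x||.
||x|| = 6.4336
Step 2: Compute scaling factor.
scale = max(0, 1 - 2.88/6.4336) = 0.5523
Step 3: prox(x) = [-2.1043, -2.849, -0.2887]
||prox(x)|| = 3.5536
Step 4: Proximal objective.
0.5*||prox-x||^2 = 4.1472
lambda*||prox|| = 10.2344
Total = 14.3815


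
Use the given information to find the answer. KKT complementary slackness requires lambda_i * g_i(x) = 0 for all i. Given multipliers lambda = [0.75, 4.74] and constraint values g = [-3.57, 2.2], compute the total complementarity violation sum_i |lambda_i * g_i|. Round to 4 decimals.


KKT complementary slackness check:
lambda_1 * g_1 = 0.75 * -3.57 = -2.6775
lambda_2 * g_2 = 4.74 * 2.2 = 10.428
Total violation = 2.6775 + 10.428 = 13.1055


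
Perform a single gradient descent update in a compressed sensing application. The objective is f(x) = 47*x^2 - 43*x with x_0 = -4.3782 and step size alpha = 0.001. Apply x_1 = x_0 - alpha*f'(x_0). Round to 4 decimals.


We compute the gradient at x_0 and apply the update.
f'(x) = 94*x - 43
f'(-4.3782) = 94*-4.3782 - 43 = -454.5508
x_1 = -4.3782 - 0.001*-454.5508 = -3.9236


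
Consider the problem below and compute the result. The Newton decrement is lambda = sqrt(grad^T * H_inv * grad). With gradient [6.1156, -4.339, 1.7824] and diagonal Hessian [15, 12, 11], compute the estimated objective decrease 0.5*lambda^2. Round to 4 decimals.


Step 1: H is diagonal, so H^(-1) * g = [0.4077, -0.3616, 0.162].
Step 2: g^T H^(-1) g = sum_i g_i^2 / H_ii
  = (6.1156)^2/15 + (-4.339)^2/12 + (1.7824)^2/11
  = 2.4934 + 1.5689 + 0.2888 = 4.3511
Step 3: Objective decrease = 0.5 * g^T H^(-1) g = 2.1755


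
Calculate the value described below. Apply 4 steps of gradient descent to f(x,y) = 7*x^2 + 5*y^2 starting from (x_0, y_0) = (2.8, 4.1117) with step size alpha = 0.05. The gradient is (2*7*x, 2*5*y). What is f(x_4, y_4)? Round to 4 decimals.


Gradient descent on f(x,y) = 7*x^2 + 5*y^2.
Starting point: (2.8, 4.1117), alpha = 0.05
Step 1: grad_x = 2*7*2.8 = 39.2, grad_y = 2*5*4.1117 = 41.117
  x_1 = 2.8 - 0.05*39.2 = 0.84
  y_1 = 4.1117 - 0.05*41.117 = 2.0559
Step 2: grad_x = 2*7*0.84 = 11.76, grad_y = 2*5*2.0559 = 20.5585
  x_2 = 0.84 - 0.05*11.76 = 0.252
  y_2 = 2.0559 - 0.05*20.5585 = 1.0279
Step 3: grad_x = 2*7*0.252 = 3.528, grad_y = 2*5*1.0279 = 10.2793
  x_3 = 0.252 - 0.05*3.528 = 0.0756
  y_3 = 1.0279 - 0.05*10.2793 = 0.514
Step 4: grad_x = 2*7*0.0756 = 1.0584, grad_y = 2*5*0.514 = 5.1396
  x_4 = 0.0756 - 0.05*1.0584 = 0.0227
  y_4 = 0.514 - 0.05*5.1396 = 0.257
f(0.0227, 0.257) = 7*0.0227^2 + 5*0.257^2 = 0.3338


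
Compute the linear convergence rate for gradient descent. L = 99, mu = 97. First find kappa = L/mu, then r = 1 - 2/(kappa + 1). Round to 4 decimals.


Step 1: Compute the condition number.
kappa = L/mu = 99/97 = 1.0206
Step 2: Compute the convergence rate.
r = 1 - 2/(kappa + 1) = 1 - 2*mu/(L + mu) = (L - mu)/(L + mu) = 2/196 = 0.0102


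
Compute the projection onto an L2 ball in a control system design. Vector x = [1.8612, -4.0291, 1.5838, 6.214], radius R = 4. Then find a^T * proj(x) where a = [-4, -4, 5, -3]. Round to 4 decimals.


Step 1: Compute ||x|| (intermediates to 6 decimals).
||x|| = sqrt(1.8612^2 + (-4.0291)^2 + 1.5838^2 + 6.214^2) = 7.798713
Step 2: Project.
Since ||x|| > R, scale = R/||x|| = 4/7.798713 = 0.512905, proj(x) = scale * x
proj(x) = [0.954619, -2.066546, 0.812339, 3.187192]
Step 3: Dot product.
a^T * proj(x) = -4*0.954619 - 4*(-2.066546) + 5*0.812339 - 3*3.187192 = -1.0522


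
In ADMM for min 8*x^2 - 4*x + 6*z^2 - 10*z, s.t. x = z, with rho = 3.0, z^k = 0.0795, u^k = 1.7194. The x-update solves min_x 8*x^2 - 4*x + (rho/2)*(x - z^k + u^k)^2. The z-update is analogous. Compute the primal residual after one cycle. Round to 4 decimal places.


ADMM iteration with rho = 3.0, z^k = 0.0795, u^k = 1.7194
Step 1: x-update.
Minimize 8*x^2 - 4*x + (3.0/2)*(x - 0.0795 + 1.7194)^2
FOC: (2*8 + 3.0)*x = 4 + 3.0*(0.0795 - 1.7194)
x^{k+1} = -0.0484
Step 2: z-update.
Minimize 6*z^2 - 10*z + (3.0/2)*(-0.0484 - z + 1.7194)^2
FOC: (2*6 + 3.0)*z = 10 + 3.0*(-0.0484 + 1.7194)
z^{k+1} = 1.0009
Step 3: u-update.
u^{k+1} = 1.7194 - 0.0484 - 1.0009 = 0.6701
Step 4: Primal residual = |-0.0484 - 1.0009| = 1.0493
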